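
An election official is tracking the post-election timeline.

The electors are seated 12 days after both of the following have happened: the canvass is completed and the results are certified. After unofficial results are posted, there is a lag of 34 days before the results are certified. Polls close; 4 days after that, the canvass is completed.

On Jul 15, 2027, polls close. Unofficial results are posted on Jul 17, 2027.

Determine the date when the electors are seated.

Polls close: Jul 15, 2027.
The canvass is completed: Jul 15, 2027 + 4 days = Jul 19, 2027.
Unofficial results are posted: Jul 17, 2027.
The results are certified: Jul 17, 2027 + 34 days = Aug 20, 2027.
Both prerequisites met — the canvass is completed (Jul 19, 2027), the results are certified (Aug 20, 2027); the later is Aug 20, 2027.
The electors are seated: Aug 20, 2027 + 12 days = Sep 1, 2027.

Sep 1, 2027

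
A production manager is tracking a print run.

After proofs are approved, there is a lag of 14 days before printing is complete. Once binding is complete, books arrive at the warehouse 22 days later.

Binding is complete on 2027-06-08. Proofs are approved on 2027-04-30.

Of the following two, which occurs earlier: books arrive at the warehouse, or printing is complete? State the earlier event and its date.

Binding is complete: Jun 8, 2027.
Books arrive at the warehouse: Jun 8, 2027 + 22 days = Jun 30, 2027.
Proofs are approved: Apr 30, 2027.
Printing is complete: Apr 30, 2027 + 14 days = May 14, 2027.
Comparing: books arrive at the warehouse on Jun 30, 2027 vs printing is complete on May 14, 2027. Earlier: printing is complete.

Printing is complete — 2027-05-14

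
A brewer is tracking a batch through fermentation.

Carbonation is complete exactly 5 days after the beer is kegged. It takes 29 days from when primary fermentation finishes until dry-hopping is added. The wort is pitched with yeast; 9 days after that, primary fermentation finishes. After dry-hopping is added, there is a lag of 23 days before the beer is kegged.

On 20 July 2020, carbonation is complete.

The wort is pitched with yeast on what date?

15 May 2020

Carbonation is complete: Jul 20, 2020.
The beer is kegged: Jul 20, 2020 − 5 days = Jul 15, 2020.
Dry-hopping is added: Jul 15, 2020 − 23 days = Jun 22, 2020.
Primary fermentation finishes: Jun 22, 2020 − 29 days = May 24, 2020.
The wort is pitched with yeast: May 24, 2020 − 9 days = May 15, 2020.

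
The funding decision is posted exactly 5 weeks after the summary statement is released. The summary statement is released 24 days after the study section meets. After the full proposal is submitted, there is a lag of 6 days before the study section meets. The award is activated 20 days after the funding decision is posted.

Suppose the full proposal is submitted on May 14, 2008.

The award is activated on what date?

The full proposal is submitted: May 14, 2008.
The study section meets: May 14, 2008 + 6 days = May 20, 2008.
The summary statement is released: May 20, 2008 + 24 days = Jun 13, 2008.
The funding decision is posted: Jun 13, 2008 + 5 weeks = Jul 18, 2008.
The award is activated: Jul 18, 2008 + 20 days = Aug 7, 2008.

Aug 7, 2008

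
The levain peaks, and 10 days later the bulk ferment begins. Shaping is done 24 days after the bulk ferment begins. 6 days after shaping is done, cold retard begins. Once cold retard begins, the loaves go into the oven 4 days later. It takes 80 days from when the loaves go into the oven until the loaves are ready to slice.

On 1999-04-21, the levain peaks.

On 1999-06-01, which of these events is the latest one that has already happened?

The levain peaks: Apr 21, 1999.
The bulk ferment begins: Apr 21, 1999 + 10 days = May 1, 1999.
Shaping is done: May 1, 1999 + 24 days = May 25, 1999.
Cold retard begins: May 25, 1999 + 6 days = May 31, 1999.
The loaves go into the oven: May 31, 1999 + 4 days = Jun 4, 1999.
The loaves are ready to slice: Jun 4, 1999 + 80 days = Aug 23, 1999.
Jun 1, 1999 falls between when cold retard begins (May 31, 1999) and when the loaves go into the oven (Jun 4, 1999).

Cold retard begins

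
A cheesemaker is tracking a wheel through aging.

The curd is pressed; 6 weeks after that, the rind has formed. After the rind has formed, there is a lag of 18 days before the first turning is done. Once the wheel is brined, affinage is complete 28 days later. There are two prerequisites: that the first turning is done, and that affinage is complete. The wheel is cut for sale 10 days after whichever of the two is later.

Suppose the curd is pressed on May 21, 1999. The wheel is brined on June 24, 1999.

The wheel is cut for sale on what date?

The curd is pressed: May 21, 1999.
The rind has formed: May 21, 1999 + 6 weeks = Jul 2, 1999.
The first turning is done: Jul 2, 1999 + 18 days = Jul 20, 1999.
The wheel is brined: Jun 24, 1999.
Affinage is complete: Jun 24, 1999 + 28 days = Jul 22, 1999.
Both prerequisites met — the first turning is done (Jul 20, 1999), affinage is complete (Jul 22, 1999); the later is Jul 22, 1999.
The wheel is cut for sale: Jul 22, 1999 + 10 days = Aug 1, 1999.

August 1, 1999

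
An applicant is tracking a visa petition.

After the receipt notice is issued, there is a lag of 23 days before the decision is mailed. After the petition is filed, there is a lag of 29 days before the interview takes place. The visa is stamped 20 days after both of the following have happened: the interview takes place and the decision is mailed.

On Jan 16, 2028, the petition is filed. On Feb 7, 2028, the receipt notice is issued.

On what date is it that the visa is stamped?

Mar 21, 2028

The petition is filed: Jan 16, 2028.
The interview takes place: Jan 16, 2028 + 29 days = Feb 14, 2028.
The receipt notice is issued: Feb 7, 2028.
The decision is mailed: Feb 7, 2028 + 23 days = Mar 1, 2028.
Both prerequisites met — the interview takes place (Feb 14, 2028), the decision is mailed (Mar 1, 2028); the later is Mar 1, 2028.
The visa is stamped: Mar 1, 2028 + 20 days = Mar 21, 2028.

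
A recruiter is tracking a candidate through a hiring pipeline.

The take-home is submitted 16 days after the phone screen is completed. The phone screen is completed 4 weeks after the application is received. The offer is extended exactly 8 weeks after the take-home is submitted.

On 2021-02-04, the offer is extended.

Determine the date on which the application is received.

2020-10-27

The offer is extended: Feb 4, 2021.
The take-home is submitted: Feb 4, 2021 − 8 weeks = Dec 10, 2020.
The phone screen is completed: Dec 10, 2020 − 16 days = Nov 24, 2020.
The application is received: Nov 24, 2020 − 4 weeks = Oct 27, 2020.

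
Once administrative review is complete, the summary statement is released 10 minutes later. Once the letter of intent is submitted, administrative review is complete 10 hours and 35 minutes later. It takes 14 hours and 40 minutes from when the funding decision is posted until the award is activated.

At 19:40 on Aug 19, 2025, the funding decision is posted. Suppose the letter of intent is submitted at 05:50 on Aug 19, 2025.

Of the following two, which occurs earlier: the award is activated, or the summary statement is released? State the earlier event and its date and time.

The summary statement is released — 16:35 on Aug 19, 2025

The funding decision is posted: 19:40 Aug 19, 2025.
The award is activated: 19:40 Aug 19, 2025 + 14h40m = 10:20 Aug 20, 2025.
The letter of intent is submitted: 05:50 Aug 19, 2025.
Administrative review is complete: 05:50 Aug 19, 2025 + 10h35m = 16:25 Aug 19, 2025.
The summary statement is released: 16:25 Aug 19, 2025 + 10m = 16:35 Aug 19, 2025.
Comparing: the award is activated at 10:20 Aug 20, 2025 vs the summary statement is released at 16:35 Aug 19, 2025. Earlier: the summary statement is released.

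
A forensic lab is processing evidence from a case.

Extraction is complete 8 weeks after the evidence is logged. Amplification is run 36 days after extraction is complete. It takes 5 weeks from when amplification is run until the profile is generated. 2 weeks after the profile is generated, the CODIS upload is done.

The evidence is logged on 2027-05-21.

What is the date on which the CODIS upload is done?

2027-10-09

The evidence is logged: May 21, 2027.
Extraction is complete: May 21, 2027 + 8 weeks = Jul 16, 2027.
Amplification is run: Jul 16, 2027 + 36 days = Aug 21, 2027.
The profile is generated: Aug 21, 2027 + 5 weeks = Sep 25, 2027.
The CODIS upload is done: Sep 25, 2027 + 2 weeks = Oct 9, 2027.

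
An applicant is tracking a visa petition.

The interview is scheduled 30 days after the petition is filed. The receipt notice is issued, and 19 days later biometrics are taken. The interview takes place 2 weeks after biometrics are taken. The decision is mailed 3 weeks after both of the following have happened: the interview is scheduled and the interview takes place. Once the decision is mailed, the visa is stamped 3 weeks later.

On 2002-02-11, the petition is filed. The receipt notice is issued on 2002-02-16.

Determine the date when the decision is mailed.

2002-04-11

The petition is filed: Feb 11, 2002.
The interview is scheduled: Feb 11, 2002 + 30 days = Mar 13, 2002.
The receipt notice is issued: Feb 16, 2002.
Biometrics are taken: Feb 16, 2002 + 19 days = Mar 7, 2002.
The interview takes place: Mar 7, 2002 + 2 weeks = Mar 21, 2002.
Both prerequisites met — the interview is scheduled (Mar 13, 2002), the interview takes place (Mar 21, 2002); the later is Mar 21, 2002.
The decision is mailed: Mar 21, 2002 + 3 weeks = Apr 11, 2002.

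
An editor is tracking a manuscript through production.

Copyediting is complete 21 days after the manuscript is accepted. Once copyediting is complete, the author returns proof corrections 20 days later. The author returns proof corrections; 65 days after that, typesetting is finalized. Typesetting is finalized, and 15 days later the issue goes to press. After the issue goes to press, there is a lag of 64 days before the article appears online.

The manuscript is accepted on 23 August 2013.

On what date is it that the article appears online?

The manuscript is accepted: Aug 23, 2013.
Copyediting is complete: Aug 23, 2013 + 21 days = Sep 13, 2013.
The author returns proof corrections: Sep 13, 2013 + 20 days = Oct 3, 2013.
Typesetting is finalized: Oct 3, 2013 + 65 days = Dec 7, 2013.
The issue goes to press: Dec 7, 2013 + 15 days = Dec 22, 2013.
The article appears online: Dec 22, 2013 + 64 days = Feb 24, 2014.

24 February 2014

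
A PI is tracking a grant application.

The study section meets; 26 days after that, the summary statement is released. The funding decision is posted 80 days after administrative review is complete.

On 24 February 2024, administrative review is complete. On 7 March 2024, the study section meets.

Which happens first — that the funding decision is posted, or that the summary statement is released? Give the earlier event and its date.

Administrative review is complete: Feb 24, 2024.
The funding decision is posted: Feb 24, 2024 + 80 days = May 14, 2024.
The study section meets: Mar 7, 2024.
The summary statement is released: Mar 7, 2024 + 26 days = Apr 2, 2024.
Comparing: the funding decision is posted on May 14, 2024 vs the summary statement is released on Apr 2, 2024. Earlier: the summary statement is released.

The summary statement is released — 2 April 2024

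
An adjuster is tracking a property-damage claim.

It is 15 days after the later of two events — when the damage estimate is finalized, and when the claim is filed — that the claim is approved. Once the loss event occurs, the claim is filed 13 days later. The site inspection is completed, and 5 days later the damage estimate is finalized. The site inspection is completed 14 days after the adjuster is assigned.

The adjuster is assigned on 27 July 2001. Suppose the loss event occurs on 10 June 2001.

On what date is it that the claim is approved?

30 August 2001

The adjuster is assigned: Jul 27, 2001.
The site inspection is completed: Jul 27, 2001 + 14 days = Aug 10, 2001.
The damage estimate is finalized: Aug 10, 2001 + 5 days = Aug 15, 2001.
The loss event occurs: Jun 10, 2001.
The claim is filed: Jun 10, 2001 + 13 days = Jun 23, 2001.
Both prerequisites met — the damage estimate is finalized (Aug 15, 2001), the claim is filed (Jun 23, 2001); the later is Aug 15, 2001.
The claim is approved: Aug 15, 2001 + 15 days = Aug 30, 2001.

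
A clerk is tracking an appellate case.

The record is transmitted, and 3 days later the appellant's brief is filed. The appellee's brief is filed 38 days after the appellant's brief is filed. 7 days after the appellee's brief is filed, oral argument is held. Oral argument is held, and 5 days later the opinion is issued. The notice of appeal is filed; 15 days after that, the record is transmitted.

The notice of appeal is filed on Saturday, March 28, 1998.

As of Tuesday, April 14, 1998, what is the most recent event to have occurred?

The record is transmitted

The notice of appeal is filed: Mar 28, 1998.
The record is transmitted: Mar 28, 1998 + 15 days = Apr 12, 1998.
The appellant's brief is filed: Apr 12, 1998 + 3 days = Apr 15, 1998.
The appellee's brief is filed: Apr 15, 1998 + 38 days = May 23, 1998.
Oral argument is held: May 23, 1998 + 7 days = May 30, 1998.
The opinion is issued: May 30, 1998 + 5 days = Jun 4, 1998.
Apr 14, 1998 falls between when the record is transmitted (Apr 12, 1998) and when the appellant's brief is filed (Apr 15, 1998).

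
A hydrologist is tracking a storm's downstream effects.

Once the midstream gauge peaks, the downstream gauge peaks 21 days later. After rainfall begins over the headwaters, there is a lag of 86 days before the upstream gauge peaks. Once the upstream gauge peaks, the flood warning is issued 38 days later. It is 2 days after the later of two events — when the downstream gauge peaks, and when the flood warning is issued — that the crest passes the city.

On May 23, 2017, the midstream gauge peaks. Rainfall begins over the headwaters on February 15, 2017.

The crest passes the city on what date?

June 21, 2017

The midstream gauge peaks: May 23, 2017.
The downstream gauge peaks: May 23, 2017 + 21 days = Jun 13, 2017.
Rainfall begins over the headwaters: Feb 15, 2017.
The upstream gauge peaks: Feb 15, 2017 + 86 days = May 12, 2017.
The flood warning is issued: May 12, 2017 + 38 days = Jun 19, 2017.
Both prerequisites met — the downstream gauge peaks (Jun 13, 2017), the flood warning is issued (Jun 19, 2017); the later is Jun 19, 2017.
The crest passes the city: Jun 19, 2017 + 2 days = Jun 21, 2017.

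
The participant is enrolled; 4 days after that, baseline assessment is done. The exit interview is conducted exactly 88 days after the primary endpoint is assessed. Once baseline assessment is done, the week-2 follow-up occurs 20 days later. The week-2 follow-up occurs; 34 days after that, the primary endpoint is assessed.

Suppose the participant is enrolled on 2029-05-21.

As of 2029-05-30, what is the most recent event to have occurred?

The participant is enrolled: May 21, 2029.
Baseline assessment is done: May 21, 2029 + 4 days = May 25, 2029.
The week-2 follow-up occurs: May 25, 2029 + 20 days = Jun 14, 2029.
The primary endpoint is assessed: Jun 14, 2029 + 34 days = Jul 18, 2029.
The exit interview is conducted: Jul 18, 2029 + 88 days = Oct 14, 2029.
May 30, 2029 falls between when baseline assessment is done (May 25, 2029) and when the week-2 follow-up occurs (Jun 14, 2029).

Baseline assessment is done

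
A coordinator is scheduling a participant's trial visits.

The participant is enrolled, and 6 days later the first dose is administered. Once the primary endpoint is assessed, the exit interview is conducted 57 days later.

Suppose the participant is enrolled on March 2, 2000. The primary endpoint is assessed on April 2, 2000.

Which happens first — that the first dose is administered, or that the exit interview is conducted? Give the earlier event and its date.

The first dose is administered — March 8, 2000

The participant is enrolled: Mar 2, 2000.
The first dose is administered: Mar 2, 2000 + 6 days = Mar 8, 2000.
The primary endpoint is assessed: Apr 2, 2000.
The exit interview is conducted: Apr 2, 2000 + 57 days = May 29, 2000.
Comparing: the first dose is administered on Mar 8, 2000 vs the exit interview is conducted on May 29, 2000. Earlier: the first dose is administered.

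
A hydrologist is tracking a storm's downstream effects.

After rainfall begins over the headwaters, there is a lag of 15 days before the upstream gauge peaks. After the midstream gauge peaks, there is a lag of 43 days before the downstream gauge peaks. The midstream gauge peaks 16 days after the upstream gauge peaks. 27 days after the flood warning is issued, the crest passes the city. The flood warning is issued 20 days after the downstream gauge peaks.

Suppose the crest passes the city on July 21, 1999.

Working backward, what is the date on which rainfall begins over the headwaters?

The crest passes the city: Jul 21, 1999.
The flood warning is issued: Jul 21, 1999 − 27 days = Jun 24, 1999.
The downstream gauge peaks: Jun 24, 1999 − 20 days = Jun 4, 1999.
The midstream gauge peaks: Jun 4, 1999 − 43 days = Apr 22, 1999.
The upstream gauge peaks: Apr 22, 1999 − 16 days = Apr 6, 1999.
Rainfall begins over the headwaters: Apr 6, 1999 − 15 days = Mar 22, 1999.

March 22, 1999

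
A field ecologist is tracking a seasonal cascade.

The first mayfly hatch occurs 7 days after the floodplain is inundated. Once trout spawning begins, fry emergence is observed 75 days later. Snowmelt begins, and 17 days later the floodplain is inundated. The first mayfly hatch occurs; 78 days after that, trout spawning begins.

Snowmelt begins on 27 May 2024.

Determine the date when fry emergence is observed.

20 November 2024

Snowmelt begins: May 27, 2024.
The floodplain is inundated: May 27, 2024 + 17 days = Jun 13, 2024.
The first mayfly hatch occurs: Jun 13, 2024 + 7 days = Jun 20, 2024.
Trout spawning begins: Jun 20, 2024 + 78 days = Sep 6, 2024.
Fry emergence is observed: Sep 6, 2024 + 75 days = Nov 20, 2024.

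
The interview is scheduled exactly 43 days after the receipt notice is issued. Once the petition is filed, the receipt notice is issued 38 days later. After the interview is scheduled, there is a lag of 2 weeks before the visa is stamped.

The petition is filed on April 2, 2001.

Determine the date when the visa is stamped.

The petition is filed: Apr 2, 2001.
The receipt notice is issued: Apr 2, 2001 + 38 days = May 10, 2001.
The interview is scheduled: May 10, 2001 + 43 days = Jun 22, 2001.
The visa is stamped: Jun 22, 2001 + 2 weeks = Jul 6, 2001.

July 6, 2001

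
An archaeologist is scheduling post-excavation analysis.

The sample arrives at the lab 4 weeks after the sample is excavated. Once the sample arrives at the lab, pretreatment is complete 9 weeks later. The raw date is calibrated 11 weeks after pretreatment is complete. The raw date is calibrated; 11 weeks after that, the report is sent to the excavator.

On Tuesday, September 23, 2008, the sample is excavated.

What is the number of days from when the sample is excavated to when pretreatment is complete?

91 days

Causal path: the sample is excavated → the sample arrives at the lab → pretreatment is complete.
Total delay along the path: 4 + 9 weeks = 13 weeks = 91 days.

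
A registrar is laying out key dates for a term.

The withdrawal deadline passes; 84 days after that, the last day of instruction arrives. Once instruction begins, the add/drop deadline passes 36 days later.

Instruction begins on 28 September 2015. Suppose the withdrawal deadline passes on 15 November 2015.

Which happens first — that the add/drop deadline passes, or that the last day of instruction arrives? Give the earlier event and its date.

Instruction begins: Sep 28, 2015.
The add/drop deadline passes: Sep 28, 2015 + 36 days = Nov 3, 2015.
The withdrawal deadline passes: Nov 15, 2015.
The last day of instruction arrives: Nov 15, 2015 + 84 days = Feb 7, 2016.
Comparing: the add/drop deadline passes on Nov 3, 2015 vs the last day of instruction arrives on Feb 7, 2016. Earlier: the add/drop deadline passes.

The add/drop deadline passes — 3 November 2015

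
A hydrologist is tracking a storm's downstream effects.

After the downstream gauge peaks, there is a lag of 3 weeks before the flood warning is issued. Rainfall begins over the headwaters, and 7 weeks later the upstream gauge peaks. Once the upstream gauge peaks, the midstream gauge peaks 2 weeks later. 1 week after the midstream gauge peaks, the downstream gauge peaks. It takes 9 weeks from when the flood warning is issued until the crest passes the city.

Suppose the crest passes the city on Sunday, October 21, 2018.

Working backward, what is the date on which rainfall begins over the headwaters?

The crest passes the city: Oct 21, 2018.
The flood warning is issued: Oct 21, 2018 − 9 weeks = Aug 19, 2018.
The downstream gauge peaks: Aug 19, 2018 − 3 weeks = Jul 29, 2018.
The midstream gauge peaks: Jul 29, 2018 − 1 week = Jul 22, 2018.
The upstream gauge peaks: Jul 22, 2018 − 2 weeks = Jul 8, 2018.
Rainfall begins over the headwaters: Jul 8, 2018 − 7 weeks = May 20, 2018.

Sunday, May 20, 2018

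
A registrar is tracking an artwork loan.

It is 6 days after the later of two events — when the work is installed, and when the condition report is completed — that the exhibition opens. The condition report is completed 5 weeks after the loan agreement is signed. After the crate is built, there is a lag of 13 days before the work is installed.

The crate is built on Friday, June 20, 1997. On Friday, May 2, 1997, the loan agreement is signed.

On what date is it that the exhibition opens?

The crate is built: Jun 20, 1997.
The work is installed: Jun 20, 1997 + 13 days = Jul 3, 1997.
The loan agreement is signed: May 2, 1997.
The condition report is completed: May 2, 1997 + 5 weeks = Jun 6, 1997.
Both prerequisites met — the work is installed (Jul 3, 1997), the condition report is completed (Jun 6, 1997); the later is Jul 3, 1997.
The exhibition opens: Jul 3, 1997 + 6 days = Jul 9, 1997.

Wednesday, July 9, 1997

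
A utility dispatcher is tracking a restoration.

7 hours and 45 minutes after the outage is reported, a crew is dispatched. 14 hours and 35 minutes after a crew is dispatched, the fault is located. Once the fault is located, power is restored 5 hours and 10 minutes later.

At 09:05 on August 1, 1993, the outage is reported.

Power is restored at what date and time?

12:35 on August 2, 1993

The outage is reported: 09:05 Aug 1, 1993.
A crew is dispatched: 09:05 Aug 1, 1993 + 7h45m = 16:50 Aug 1, 1993.
The fault is located: 16:50 Aug 1, 1993 + 14h35m = 07:25 Aug 2, 1993.
Power is restored: 07:25 Aug 2, 1993 + 5h10m = 12:35 Aug 2, 1993.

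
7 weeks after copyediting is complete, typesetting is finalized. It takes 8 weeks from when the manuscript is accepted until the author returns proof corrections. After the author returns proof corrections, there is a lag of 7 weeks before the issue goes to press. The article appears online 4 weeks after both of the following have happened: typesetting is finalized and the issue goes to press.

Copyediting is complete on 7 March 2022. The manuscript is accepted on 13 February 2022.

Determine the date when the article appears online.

26 June 2022

Copyediting is complete: Mar 7, 2022.
Typesetting is finalized: Mar 7, 2022 + 7 weeks = Apr 25, 2022.
The manuscript is accepted: Feb 13, 2022.
The author returns proof corrections: Feb 13, 2022 + 8 weeks = Apr 10, 2022.
The issue goes to press: Apr 10, 2022 + 7 weeks = May 29, 2022.
Both prerequisites met — typesetting is finalized (Apr 25, 2022), the issue goes to press (May 29, 2022); the later is May 29, 2022.
The article appears online: May 29, 2022 + 4 weeks = Jun 26, 2022.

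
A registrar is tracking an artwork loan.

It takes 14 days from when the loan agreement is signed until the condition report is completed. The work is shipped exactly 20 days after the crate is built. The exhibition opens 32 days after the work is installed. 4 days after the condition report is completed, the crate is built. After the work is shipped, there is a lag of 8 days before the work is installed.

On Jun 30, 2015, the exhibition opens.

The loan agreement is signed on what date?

The exhibition opens: Jun 30, 2015.
The work is installed: Jun 30, 2015 − 32 days = May 29, 2015.
The work is shipped: May 29, 2015 − 8 days = May 21, 2015.
The crate is built: May 21, 2015 − 20 days = May 1, 2015.
The condition report is completed: May 1, 2015 − 4 days = Apr 27, 2015.
The loan agreement is signed: Apr 27, 2015 − 14 days = Apr 13, 2015.

Apr 13, 2015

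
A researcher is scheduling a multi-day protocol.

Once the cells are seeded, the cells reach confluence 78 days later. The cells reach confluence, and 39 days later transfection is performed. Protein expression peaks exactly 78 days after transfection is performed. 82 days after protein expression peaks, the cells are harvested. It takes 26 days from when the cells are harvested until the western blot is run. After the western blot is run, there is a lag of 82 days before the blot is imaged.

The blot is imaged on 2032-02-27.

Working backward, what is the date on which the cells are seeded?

The blot is imaged: Feb 27, 2032.
The western blot is run: Feb 27, 2032 − 82 days = Dec 7, 2031.
The cells are harvested: Dec 7, 2031 − 26 days = Nov 11, 2031.
Protein expression peaks: Nov 11, 2031 − 82 days = Aug 21, 2031.
Transfection is performed: Aug 21, 2031 − 78 days = Jun 4, 2031.
The cells reach confluence: Jun 4, 2031 − 39 days = Apr 26, 2031.
The cells are seeded: Apr 26, 2031 − 78 days = Feb 7, 2031.

2031-02-07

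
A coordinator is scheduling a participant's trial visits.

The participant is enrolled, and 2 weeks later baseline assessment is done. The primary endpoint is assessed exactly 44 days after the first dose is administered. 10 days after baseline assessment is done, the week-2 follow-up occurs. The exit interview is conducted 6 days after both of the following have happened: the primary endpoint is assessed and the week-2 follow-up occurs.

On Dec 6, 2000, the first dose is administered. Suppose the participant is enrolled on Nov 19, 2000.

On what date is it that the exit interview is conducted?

The first dose is administered: Dec 6, 2000.
The primary endpoint is assessed: Dec 6, 2000 + 44 days = Jan 19, 2001.
The participant is enrolled: Nov 19, 2000.
Baseline assessment is done: Nov 19, 2000 + 2 weeks = Dec 3, 2000.
The week-2 follow-up occurs: Dec 3, 2000 + 10 days = Dec 13, 2000.
Both prerequisites met — the primary endpoint is assessed (Jan 19, 2001), the week-2 follow-up occurs (Dec 13, 2000); the later is Jan 19, 2001.
The exit interview is conducted: Jan 19, 2001 + 6 days = Jan 25, 2001.

Jan 25, 2001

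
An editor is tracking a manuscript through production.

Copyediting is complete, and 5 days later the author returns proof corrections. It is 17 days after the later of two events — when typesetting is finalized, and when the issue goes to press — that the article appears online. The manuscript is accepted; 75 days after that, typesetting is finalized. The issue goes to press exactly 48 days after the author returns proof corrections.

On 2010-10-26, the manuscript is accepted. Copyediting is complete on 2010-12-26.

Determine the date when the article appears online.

The manuscript is accepted: Oct 26, 2010.
Typesetting is finalized: Oct 26, 2010 + 75 days = Jan 9, 2011.
Copyediting is complete: Dec 26, 2010.
The author returns proof corrections: Dec 26, 2010 + 5 days = Dec 31, 2010.
The issue goes to press: Dec 31, 2010 + 48 days = Feb 17, 2011.
Both prerequisites met — typesetting is finalized (Jan 9, 2011), the issue goes to press (Feb 17, 2011); the later is Feb 17, 2011.
The article appears online: Feb 17, 2011 + 17 days = Mar 6, 2011.

2011-03-06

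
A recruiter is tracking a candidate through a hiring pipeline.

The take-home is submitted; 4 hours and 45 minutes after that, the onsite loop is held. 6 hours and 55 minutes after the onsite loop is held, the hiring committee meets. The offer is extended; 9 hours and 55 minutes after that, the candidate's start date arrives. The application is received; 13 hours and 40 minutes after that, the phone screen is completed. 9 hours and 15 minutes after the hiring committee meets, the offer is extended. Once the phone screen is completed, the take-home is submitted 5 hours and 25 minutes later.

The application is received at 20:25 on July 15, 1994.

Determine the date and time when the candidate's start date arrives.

The application is received: 20:25 Jul 15, 1994.
The phone screen is completed: 20:25 Jul 15, 1994 + 13h40m = 10:05 Jul 16, 1994.
The take-home is submitted: 10:05 Jul 16, 1994 + 5h25m = 15:30 Jul 16, 1994.
The onsite loop is held: 15:30 Jul 16, 1994 + 4h45m = 20:15 Jul 16, 1994.
The hiring committee meets: 20:15 Jul 16, 1994 + 6h55m = 03:10 Jul 17, 1994.
The offer is extended: 03:10 Jul 17, 1994 + 9h15m = 12:25 Jul 17, 1994.
The candidate's start date arrives: 12:25 Jul 17, 1994 + 9h55m = 22:20 Jul 17, 1994.

22:20 on July 17, 1994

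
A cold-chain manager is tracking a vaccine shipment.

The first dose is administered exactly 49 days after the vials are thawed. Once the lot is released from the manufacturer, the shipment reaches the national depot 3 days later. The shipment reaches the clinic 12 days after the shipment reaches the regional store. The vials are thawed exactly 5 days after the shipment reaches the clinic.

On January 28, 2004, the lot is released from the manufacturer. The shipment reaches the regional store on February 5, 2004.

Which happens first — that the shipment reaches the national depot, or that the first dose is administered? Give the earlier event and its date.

The shipment reaches the national depot — January 31, 2004

The lot is released from the manufacturer: Jan 28, 2004.
The shipment reaches the national depot: Jan 28, 2004 + 3 days = Jan 31, 2004.
The shipment reaches the regional store: Feb 5, 2004.
The shipment reaches the clinic: Feb 5, 2004 + 12 days = Feb 17, 2004.
The vials are thawed: Feb 17, 2004 + 5 days = Feb 22, 2004.
The first dose is administered: Feb 22, 2004 + 49 days = Apr 11, 2004.
Comparing: the shipment reaches the national depot on Jan 31, 2004 vs the first dose is administered on Apr 11, 2004. Earlier: the shipment reaches the national depot.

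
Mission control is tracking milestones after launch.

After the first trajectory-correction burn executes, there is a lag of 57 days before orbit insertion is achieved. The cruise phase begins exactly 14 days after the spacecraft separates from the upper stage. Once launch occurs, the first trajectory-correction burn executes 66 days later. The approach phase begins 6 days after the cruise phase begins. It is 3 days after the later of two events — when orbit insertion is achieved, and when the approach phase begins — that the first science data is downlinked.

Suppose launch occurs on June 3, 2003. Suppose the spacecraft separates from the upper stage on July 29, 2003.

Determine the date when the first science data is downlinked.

Launch occurs: Jun 3, 2003.
The first trajectory-correction burn executes: Jun 3, 2003 + 66 days = Aug 8, 2003.
Orbit insertion is achieved: Aug 8, 2003 + 57 days = Oct 4, 2003.
The spacecraft separates from the upper stage: Jul 29, 2003.
The cruise phase begins: Jul 29, 2003 + 14 days = Aug 12, 2003.
The approach phase begins: Aug 12, 2003 + 6 days = Aug 18, 2003.
Both prerequisites met — orbit insertion is achieved (Oct 4, 2003), the approach phase begins (Aug 18, 2003); the later is Oct 4, 2003.
The first science data is downlinked: Oct 4, 2003 + 3 days = Oct 7, 2003.

October 7, 2003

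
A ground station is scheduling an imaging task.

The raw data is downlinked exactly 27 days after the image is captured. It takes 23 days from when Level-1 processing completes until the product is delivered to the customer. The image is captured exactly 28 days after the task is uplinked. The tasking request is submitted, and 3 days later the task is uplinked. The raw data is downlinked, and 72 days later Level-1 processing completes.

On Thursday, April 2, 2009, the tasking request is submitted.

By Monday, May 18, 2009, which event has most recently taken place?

The image is captured

The tasking request is submitted: Apr 2, 2009.
The task is uplinked: Apr 2, 2009 + 3 days = Apr 5, 2009.
The image is captured: Apr 5, 2009 + 28 days = May 3, 2009.
The raw data is downlinked: May 3, 2009 + 27 days = May 30, 2009.
Level-1 processing completes: May 30, 2009 + 72 days = Aug 10, 2009.
The product is delivered to the customer: Aug 10, 2009 + 23 days = Sep 2, 2009.
May 18, 2009 falls between when the image is captured (May 3, 2009) and when the raw data is downlinked (May 30, 2009).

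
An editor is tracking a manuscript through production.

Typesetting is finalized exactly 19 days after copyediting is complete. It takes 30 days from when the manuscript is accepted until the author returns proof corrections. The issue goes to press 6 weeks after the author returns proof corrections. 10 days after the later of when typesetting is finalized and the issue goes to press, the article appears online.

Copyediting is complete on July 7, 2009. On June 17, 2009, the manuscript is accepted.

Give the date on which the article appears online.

September 7, 2009

Copyediting is complete: Jul 7, 2009.
Typesetting is finalized: Jul 7, 2009 + 19 days = Jul 26, 2009.
The manuscript is accepted: Jun 17, 2009.
The author returns proof corrections: Jun 17, 2009 + 30 days = Jul 17, 2009.
The issue goes to press: Jul 17, 2009 + 6 weeks = Aug 28, 2009.
Both prerequisites met — typesetting is finalized (Jul 26, 2009), the issue goes to press (Aug 28, 2009); the later is Aug 28, 2009.
The article appears online: Aug 28, 2009 + 10 days = Sep 7, 2009.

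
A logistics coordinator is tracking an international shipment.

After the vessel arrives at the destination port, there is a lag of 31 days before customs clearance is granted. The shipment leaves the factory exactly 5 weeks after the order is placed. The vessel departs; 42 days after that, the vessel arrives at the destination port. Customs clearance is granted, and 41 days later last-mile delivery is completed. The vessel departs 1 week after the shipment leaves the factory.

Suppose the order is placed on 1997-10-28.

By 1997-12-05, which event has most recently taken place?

The order is placed: Oct 28, 1997.
The shipment leaves the factory: Oct 28, 1997 + 5 weeks = Dec 2, 1997.
The vessel departs: Dec 2, 1997 + 1 week = Dec 9, 1997.
The vessel arrives at the destination port: Dec 9, 1997 + 42 days = Jan 20, 1998.
Customs clearance is granted: Jan 20, 1998 + 31 days = Feb 20, 1998.
Last-mile delivery is completed: Feb 20, 1998 + 41 days = Apr 2, 1998.
Dec 5, 1997 falls between when the shipment leaves the factory (Dec 2, 1997) and when the vessel departs (Dec 9, 1997).

The shipment leaves the factory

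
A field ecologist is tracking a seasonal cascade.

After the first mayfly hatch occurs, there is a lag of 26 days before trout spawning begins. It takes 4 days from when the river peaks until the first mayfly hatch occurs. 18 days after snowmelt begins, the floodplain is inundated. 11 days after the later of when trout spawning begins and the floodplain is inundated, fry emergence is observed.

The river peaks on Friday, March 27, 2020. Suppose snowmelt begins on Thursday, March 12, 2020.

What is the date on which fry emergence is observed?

Thursday, May 7, 2020

The river peaks: Mar 27, 2020.
The first mayfly hatch occurs: Mar 27, 2020 + 4 days = Mar 31, 2020.
Trout spawning begins: Mar 31, 2020 + 26 days = Apr 26, 2020.
Snowmelt begins: Mar 12, 2020.
The floodplain is inundated: Mar 12, 2020 + 18 days = Mar 30, 2020.
Both prerequisites met — trout spawning begins (Apr 26, 2020), the floodplain is inundated (Mar 30, 2020); the later is Apr 26, 2020.
Fry emergence is observed: Apr 26, 2020 + 11 days = May 7, 2020.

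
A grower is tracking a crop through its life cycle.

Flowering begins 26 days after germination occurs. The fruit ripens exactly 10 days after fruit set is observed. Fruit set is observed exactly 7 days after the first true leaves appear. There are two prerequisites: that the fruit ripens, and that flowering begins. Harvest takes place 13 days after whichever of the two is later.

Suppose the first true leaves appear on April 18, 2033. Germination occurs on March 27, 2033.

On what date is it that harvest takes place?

May 18, 2033

The first true leaves appear: Apr 18, 2033.
Fruit set is observed: Apr 18, 2033 + 7 days = Apr 25, 2033.
The fruit ripens: Apr 25, 2033 + 10 days = May 5, 2033.
Germination occurs: Mar 27, 2033.
Flowering begins: Mar 27, 2033 + 26 days = Apr 22, 2033.
Both prerequisites met — the fruit ripens (May 5, 2033), flowering begins (Apr 22, 2033); the later is May 5, 2033.
Harvest takes place: May 5, 2033 + 13 days = May 18, 2033.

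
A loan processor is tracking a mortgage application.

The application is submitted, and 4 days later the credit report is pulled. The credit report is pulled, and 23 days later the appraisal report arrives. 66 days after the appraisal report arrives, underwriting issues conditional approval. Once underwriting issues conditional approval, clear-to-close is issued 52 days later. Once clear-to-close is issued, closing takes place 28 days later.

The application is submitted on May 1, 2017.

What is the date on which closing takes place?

The application is submitted: May 1, 2017.
The credit report is pulled: May 1, 2017 + 4 days = May 5, 2017.
The appraisal report arrives: May 5, 2017 + 23 days = May 28, 2017.
Underwriting issues conditional approval: May 28, 2017 + 66 days = Aug 2, 2017.
Clear-to-close is issued: Aug 2, 2017 + 52 days = Sep 23, 2017.
Closing takes place: Sep 23, 2017 + 28 days = Oct 21, 2017.

October 21, 2017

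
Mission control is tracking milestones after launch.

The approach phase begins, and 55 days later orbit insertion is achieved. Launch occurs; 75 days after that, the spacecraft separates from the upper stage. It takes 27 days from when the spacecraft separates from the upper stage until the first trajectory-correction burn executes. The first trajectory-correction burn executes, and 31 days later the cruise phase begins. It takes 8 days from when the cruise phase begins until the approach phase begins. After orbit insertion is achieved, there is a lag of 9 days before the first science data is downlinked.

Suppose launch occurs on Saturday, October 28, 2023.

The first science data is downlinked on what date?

Monday, May 20, 2024

Launch occurs: Oct 28, 2023.
The spacecraft separates from the upper stage: Oct 28, 2023 + 75 days = Jan 11, 2024.
The first trajectory-correction burn executes: Jan 11, 2024 + 27 days = Feb 7, 2024.
The cruise phase begins: Feb 7, 2024 + 31 days = Mar 9, 2024.
The approach phase begins: Mar 9, 2024 + 8 days = Mar 17, 2024.
Orbit insertion is achieved: Mar 17, 2024 + 55 days = May 11, 2024.
The first science data is downlinked: May 11, 2024 + 9 days = May 20, 2024.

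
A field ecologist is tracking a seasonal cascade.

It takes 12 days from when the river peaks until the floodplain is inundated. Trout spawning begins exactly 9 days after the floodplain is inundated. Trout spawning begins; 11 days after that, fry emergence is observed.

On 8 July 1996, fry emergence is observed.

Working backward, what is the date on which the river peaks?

Fry emergence is observed: Jul 8, 1996.
Trout spawning begins: Jul 8, 1996 − 11 days = Jun 27, 1996.
The floodplain is inundated: Jun 27, 1996 − 9 days = Jun 18, 1996.
The river peaks: Jun 18, 1996 − 12 days = Jun 6, 1996.

6 June 1996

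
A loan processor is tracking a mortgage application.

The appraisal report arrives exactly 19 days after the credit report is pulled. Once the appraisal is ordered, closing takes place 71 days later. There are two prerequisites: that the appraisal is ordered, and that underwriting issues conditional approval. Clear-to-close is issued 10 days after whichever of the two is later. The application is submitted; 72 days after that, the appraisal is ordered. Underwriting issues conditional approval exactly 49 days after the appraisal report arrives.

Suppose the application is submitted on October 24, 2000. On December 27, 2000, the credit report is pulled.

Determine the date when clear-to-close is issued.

March 15, 2001

The application is submitted: Oct 24, 2000.
The appraisal is ordered: Oct 24, 2000 + 72 days = Jan 4, 2001.
The credit report is pulled: Dec 27, 2000.
The appraisal report arrives: Dec 27, 2000 + 19 days = Jan 15, 2001.
Underwriting issues conditional approval: Jan 15, 2001 + 49 days = Mar 5, 2001.
Both prerequisites met — the appraisal is ordered (Jan 4, 2001), underwriting issues conditional approval (Mar 5, 2001); the later is Mar 5, 2001.
Clear-to-close is issued: Mar 5, 2001 + 10 days = Mar 15, 2001.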